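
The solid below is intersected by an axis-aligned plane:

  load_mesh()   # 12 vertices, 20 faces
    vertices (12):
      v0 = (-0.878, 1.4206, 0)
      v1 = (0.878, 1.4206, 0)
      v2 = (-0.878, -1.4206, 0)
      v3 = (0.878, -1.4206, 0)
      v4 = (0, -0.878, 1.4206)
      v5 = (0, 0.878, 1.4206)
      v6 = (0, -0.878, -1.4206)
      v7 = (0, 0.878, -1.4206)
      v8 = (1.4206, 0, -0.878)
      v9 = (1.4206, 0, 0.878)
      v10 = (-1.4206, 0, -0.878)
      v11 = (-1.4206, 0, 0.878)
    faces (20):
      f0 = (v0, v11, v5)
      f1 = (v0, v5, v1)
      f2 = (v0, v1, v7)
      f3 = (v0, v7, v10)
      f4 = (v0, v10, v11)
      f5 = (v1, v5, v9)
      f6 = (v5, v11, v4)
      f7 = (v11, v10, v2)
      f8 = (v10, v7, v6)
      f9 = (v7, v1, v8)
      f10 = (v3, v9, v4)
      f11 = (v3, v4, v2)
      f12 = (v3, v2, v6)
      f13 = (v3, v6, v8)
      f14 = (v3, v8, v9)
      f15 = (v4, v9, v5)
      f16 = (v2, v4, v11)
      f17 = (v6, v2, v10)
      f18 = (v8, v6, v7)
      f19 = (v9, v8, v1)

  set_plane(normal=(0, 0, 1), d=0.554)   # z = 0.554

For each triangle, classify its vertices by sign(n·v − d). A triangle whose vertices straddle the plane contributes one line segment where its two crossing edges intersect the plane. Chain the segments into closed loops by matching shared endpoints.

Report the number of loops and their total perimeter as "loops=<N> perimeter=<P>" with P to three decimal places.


loops=1 perimeter=8.261

Straddling triangles (10 of 20):
  (v0,v11,v5) [-++] → (-1.22037, 0.524231, 0.554)–(-0.535601, 1.209, 0.554)  len=0.9684
  (v0,v5,v1) [-+-] → (-0.535601, 1.209, 0.554)–(0.535601, 1.209, 0.554)  len=1.0712
  (v0,v10,v11) [--+] → (-1.4206, 0, 0.554)–(-1.22037, 0.524231, 0.554)  len=0.5612
  (v1,v5,v9) [-++] → (0.535601, 1.209, 0.554)–(1.22037, 0.524231, 0.554)  len=0.9684
  (v11,v10,v2) [+--] → (-1.4206, 0, 0.554)–(-1.22037, -0.524231, 0.554)  len=0.5612
  (v3,v9,v4) [-++] → (1.22037, -0.524231, 0.554)–(0.535601, -1.209, 0.554)  len=0.9684
  (v3,v4,v2) [-+-] → (0.535601, -1.209, 0.554)–(-0.535601, -1.209, 0.554)  len=1.0712
  (v3,v8,v9) [--+] → (1.4206, 0, 0.554)–(1.22037, -0.524231, 0.554)  len=0.5612
  (v2,v4,v11) [-++] → (-0.535601, -1.209, 0.554)–(-1.22037, -0.524231, 0.554)  len=0.9684
  (v9,v8,v1) [+--] → (1.4206, 0, 0.554)–(1.22037, 0.524231, 0.554)  len=0.5612

Chained into 1 loop(s):
  loop 1: 10 segments, perimeter = 8.2607
Total perimeter = 8.261


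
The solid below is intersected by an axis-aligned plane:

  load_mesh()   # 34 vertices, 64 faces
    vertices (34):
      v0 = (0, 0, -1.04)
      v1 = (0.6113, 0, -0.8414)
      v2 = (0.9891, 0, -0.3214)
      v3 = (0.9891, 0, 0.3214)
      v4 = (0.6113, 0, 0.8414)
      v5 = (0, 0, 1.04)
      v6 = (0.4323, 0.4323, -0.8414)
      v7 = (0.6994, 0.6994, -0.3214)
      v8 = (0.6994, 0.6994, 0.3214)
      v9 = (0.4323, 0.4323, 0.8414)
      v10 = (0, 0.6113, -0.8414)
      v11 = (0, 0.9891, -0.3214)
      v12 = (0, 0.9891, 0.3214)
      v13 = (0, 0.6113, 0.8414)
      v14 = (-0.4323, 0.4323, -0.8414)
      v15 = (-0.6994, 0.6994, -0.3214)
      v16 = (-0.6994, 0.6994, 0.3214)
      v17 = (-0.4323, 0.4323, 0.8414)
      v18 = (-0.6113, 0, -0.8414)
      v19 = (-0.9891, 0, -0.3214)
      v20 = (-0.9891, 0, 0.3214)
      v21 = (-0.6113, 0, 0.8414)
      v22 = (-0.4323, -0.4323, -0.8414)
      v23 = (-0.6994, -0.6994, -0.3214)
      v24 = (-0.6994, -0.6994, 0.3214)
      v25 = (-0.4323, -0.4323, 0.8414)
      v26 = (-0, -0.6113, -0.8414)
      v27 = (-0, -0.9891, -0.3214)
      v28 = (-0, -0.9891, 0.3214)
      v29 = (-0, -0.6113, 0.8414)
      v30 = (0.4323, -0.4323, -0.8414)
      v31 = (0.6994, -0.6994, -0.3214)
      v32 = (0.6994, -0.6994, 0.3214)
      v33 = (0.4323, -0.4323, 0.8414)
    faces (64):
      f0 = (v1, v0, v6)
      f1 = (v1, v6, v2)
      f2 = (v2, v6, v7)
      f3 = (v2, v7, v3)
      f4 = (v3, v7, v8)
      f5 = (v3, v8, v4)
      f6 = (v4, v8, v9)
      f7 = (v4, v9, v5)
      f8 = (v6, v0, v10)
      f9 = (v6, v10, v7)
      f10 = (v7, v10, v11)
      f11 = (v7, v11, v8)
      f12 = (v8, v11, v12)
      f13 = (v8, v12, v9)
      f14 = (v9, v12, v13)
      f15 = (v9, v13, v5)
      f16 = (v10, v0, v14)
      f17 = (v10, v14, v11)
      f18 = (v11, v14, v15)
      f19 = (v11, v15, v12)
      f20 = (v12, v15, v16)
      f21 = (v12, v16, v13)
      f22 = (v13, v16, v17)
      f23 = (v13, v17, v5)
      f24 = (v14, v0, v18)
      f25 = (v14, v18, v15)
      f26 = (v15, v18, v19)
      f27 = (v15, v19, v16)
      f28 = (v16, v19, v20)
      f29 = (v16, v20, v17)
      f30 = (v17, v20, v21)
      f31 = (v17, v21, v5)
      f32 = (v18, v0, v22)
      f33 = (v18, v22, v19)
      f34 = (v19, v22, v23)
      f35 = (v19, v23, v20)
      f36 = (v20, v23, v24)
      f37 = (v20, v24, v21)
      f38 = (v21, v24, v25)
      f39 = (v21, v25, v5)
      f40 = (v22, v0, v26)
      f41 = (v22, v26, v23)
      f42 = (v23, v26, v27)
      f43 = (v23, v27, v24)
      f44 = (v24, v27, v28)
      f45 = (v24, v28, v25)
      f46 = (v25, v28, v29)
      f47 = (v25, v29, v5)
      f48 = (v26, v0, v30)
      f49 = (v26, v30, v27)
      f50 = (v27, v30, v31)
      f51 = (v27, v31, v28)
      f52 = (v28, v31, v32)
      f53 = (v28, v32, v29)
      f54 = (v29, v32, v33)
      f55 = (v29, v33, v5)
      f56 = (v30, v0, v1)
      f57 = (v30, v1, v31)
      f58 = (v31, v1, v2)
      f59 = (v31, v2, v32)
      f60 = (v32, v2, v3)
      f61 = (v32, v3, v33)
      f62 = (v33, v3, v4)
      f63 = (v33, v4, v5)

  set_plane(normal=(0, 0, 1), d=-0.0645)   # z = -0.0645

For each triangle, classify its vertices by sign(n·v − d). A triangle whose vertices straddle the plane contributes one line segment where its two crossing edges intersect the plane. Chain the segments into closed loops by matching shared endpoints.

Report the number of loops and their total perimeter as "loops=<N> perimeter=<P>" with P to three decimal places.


loops=1 perimeter=6.056

Straddling triangles (16 of 64):
  (v2,v7,v3) [--+] → (0.815181, 0.419879, -0.0645)–(0.9891, 0, -0.0645)  len=0.4545
  (v3,v7,v8) [+-+] → (0.815181, 0.419879, -0.0645)–(0.6994, 0.6994, -0.0645)  len=0.3026
  (v7,v11,v8) [--+] → (0.279521, 0.873319, -0.0645)–(0.6994, 0.6994, -0.0645)  len=0.4545
  (v8,v11,v12) [+-+] → (0.279521, 0.873319, -0.0645)–(0, 0.9891, -0.0645)  len=0.3026
  (v11,v15,v12) [--+] → (-0.419879, 0.815181, -0.0645)–(0, 0.9891, -0.0645)  len=0.4545
  (v12,v15,v16) [+-+] → (-0.419879, 0.815181, -0.0645)–(-0.6994, 0.6994, -0.0645)  len=0.3026
  (v15,v19,v16) [--+] → (-0.873319, 0.279521, -0.0645)–(-0.6994, 0.6994, -0.0645)  len=0.4545
  (v16,v19,v20) [+-+] → (-0.873319, 0.279521, -0.0645)–(-0.9891, 0, -0.0645)  len=0.3026
  (v19,v23,v20) [--+] → (-0.815181, -0.419879, -0.0645)–(-0.9891, 0, -0.0645)  len=0.4545
  (v20,v23,v24) [+-+] → (-0.815181, -0.419879, -0.0645)–(-0.6994, -0.6994, -0.0645)  len=0.3026
  (v23,v27,v24) [--+] → (-0.279521, -0.873319, -0.0645)–(-0.6994, -0.6994, -0.0645)  len=0.4545
  (v24,v27,v28) [+-+] → (-0.279521, -0.873319, -0.0645)–(0, -0.9891, -0.0645)  len=0.3026
  (v27,v31,v28) [--+] → (0.419879, -0.815181, -0.0645)–(0, -0.9891, -0.0645)  len=0.4545
  (v28,v31,v32) [+-+] → (0.419879, -0.815181, -0.0645)–(0.6994, -0.6994, -0.0645)  len=0.3026
  (v31,v2,v32) [--+] → (0.873319, -0.279521, -0.0645)–(0.6994, -0.6994, -0.0645)  len=0.4545
  (v32,v2,v3) [+-+] → (0.873319, -0.279521, -0.0645)–(0.9891, 0, -0.0645)  len=0.3026

Chained into 1 loop(s):
  loop 1: 16 segments, perimeter = 6.0562
Total perimeter = 6.056


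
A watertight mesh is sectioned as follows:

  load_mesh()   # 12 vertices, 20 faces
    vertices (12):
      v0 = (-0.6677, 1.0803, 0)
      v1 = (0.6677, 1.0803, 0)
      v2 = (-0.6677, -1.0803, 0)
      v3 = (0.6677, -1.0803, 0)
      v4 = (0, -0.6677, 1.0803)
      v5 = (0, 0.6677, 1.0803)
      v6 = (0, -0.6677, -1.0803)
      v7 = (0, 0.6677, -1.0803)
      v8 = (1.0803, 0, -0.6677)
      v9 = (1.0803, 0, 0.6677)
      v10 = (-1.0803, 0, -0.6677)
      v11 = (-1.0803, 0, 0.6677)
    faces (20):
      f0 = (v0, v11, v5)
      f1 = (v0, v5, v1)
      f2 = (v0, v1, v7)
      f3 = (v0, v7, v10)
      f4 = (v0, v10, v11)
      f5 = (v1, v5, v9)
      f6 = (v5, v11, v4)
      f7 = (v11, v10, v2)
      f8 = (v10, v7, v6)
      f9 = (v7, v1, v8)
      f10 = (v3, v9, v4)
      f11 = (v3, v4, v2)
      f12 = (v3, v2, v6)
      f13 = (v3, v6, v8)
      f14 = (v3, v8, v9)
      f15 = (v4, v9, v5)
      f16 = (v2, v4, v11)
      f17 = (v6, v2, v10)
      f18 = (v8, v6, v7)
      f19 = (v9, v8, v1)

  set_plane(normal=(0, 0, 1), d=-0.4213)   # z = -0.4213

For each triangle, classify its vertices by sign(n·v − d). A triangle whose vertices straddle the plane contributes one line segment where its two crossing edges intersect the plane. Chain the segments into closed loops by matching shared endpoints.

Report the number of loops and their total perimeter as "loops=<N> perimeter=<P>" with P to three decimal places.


loops=1 perimeter=6.282

Straddling triangles (10 of 20):
  (v0,v1,v7) [++-] → (0.407308, 0.919392, -0.4213)–(-0.407308, 0.919392, -0.4213)  len=0.8146
  (v0,v7,v10) [+--] → (-0.407308, 0.919392, -0.4213)–(-0.928039, 0.398661, -0.4213)  len=0.7364
  (v0,v10,v11) [+-+] → (-0.928039, 0.398661, -0.4213)–(-1.0803, 0, -0.4213)  len=0.4267
  (v11,v10,v2) [+-+] → (-1.0803, 0, -0.4213)–(-0.928039, -0.398661, -0.4213)  len=0.4267
  (v7,v1,v8) [-+-] → (0.407308, 0.919392, -0.4213)–(0.928039, 0.398661, -0.4213)  len=0.7364
  (v3,v2,v6) [++-] → (-0.407308, -0.919392, -0.4213)–(0.407308, -0.919392, -0.4213)  len=0.8146
  (v3,v6,v8) [+--] → (0.407308, -0.919392, -0.4213)–(0.928039, -0.398661, -0.4213)  len=0.7364
  (v3,v8,v9) [+-+] → (0.928039, -0.398661, -0.4213)–(1.0803, 0, -0.4213)  len=0.4267
  (v6,v2,v10) [-+-] → (-0.407308, -0.919392, -0.4213)–(-0.928039, -0.398661, -0.4213)  len=0.7364
  (v9,v8,v1) [+-+] → (1.0803, 0, -0.4213)–(0.928039, 0.398661, -0.4213)  len=0.4267

Chained into 1 loop(s):
  loop 1: 10 segments, perimeter = 6.2819
Total perimeter = 6.282


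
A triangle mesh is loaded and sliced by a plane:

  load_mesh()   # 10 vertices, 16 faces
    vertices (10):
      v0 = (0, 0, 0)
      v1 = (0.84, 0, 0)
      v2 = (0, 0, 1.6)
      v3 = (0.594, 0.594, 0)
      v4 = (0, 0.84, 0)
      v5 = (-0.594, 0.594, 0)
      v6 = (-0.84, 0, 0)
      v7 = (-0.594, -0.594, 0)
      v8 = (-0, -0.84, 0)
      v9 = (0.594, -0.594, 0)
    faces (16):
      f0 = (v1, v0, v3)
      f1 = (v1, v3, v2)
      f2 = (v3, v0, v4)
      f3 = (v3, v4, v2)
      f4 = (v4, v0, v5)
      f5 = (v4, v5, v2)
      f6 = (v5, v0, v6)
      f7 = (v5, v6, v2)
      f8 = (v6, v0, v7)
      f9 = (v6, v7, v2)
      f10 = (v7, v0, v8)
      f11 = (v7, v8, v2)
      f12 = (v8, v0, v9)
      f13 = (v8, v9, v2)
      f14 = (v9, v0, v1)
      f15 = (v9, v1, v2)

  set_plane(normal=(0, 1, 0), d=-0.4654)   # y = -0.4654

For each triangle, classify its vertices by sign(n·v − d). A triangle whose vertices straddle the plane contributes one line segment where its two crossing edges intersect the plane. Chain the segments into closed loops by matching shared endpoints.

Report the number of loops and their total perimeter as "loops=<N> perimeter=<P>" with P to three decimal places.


loops=1 perimeter=3.263

Straddling triangles (8 of 16):
  (v6,v0,v7) [++-] → (-0.4654, -0.4654, 0)–(-0.647259, -0.4654, 0)  len=0.1819
  (v6,v7,v2) [+-+] → (-0.647259, -0.4654, 0)–(-0.4654, -0.4654, 0.346397)  len=0.3912
  (v7,v0,v8) [-+-] → (-0.4654, -0.4654, 0)–(0, -0.4654, 0)  len=0.4654
  (v7,v8,v2) [--+] → (0, -0.4654, 0.713524)–(-0.4654, -0.4654, 0.346397)  len=0.5928
  (v8,v0,v9) [-+-] → (0, -0.4654, 0)–(0.4654, -0.4654, 0)  len=0.4654
  (v8,v9,v2) [--+] → (0.4654, -0.4654, 0.346397)–(0, -0.4654, 0.713524)  len=0.5928
  (v9,v0,v1) [-++] → (0.4654, -0.4654, 0)–(0.647259, -0.4654, 0)  len=0.1819
  (v9,v1,v2) [-++] → (0.647259, -0.4654, 0)–(0.4654, -0.4654, 0.346397)  len=0.3912

Chained into 1 loop(s):
  loop 1: 8 segments, perimeter = 3.2625
Total perimeter = 3.263


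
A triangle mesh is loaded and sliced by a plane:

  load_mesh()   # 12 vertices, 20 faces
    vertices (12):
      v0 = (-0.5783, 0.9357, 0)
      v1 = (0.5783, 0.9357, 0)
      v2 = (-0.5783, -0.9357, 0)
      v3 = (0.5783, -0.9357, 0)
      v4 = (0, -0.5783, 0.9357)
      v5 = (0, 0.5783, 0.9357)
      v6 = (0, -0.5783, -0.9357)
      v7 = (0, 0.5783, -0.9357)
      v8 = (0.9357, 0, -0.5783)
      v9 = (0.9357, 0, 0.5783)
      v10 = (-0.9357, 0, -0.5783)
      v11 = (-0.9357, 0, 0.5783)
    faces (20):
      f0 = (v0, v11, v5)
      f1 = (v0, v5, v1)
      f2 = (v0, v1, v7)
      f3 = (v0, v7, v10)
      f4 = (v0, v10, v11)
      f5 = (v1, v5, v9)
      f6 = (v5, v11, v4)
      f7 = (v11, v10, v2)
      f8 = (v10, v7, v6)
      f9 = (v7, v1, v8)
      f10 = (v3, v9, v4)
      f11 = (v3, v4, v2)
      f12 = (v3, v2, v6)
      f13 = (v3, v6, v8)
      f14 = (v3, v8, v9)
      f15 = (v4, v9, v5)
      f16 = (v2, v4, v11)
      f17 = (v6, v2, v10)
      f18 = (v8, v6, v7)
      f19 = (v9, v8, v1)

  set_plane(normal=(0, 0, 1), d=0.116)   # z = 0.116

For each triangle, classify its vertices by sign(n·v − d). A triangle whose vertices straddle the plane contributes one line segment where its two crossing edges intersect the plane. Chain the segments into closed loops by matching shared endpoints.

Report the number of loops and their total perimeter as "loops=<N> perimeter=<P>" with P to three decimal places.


Straddling triangles (10 of 20):
  (v0,v11,v5) [-++] → (-0.64999, 0.74801, 0.116)–(-0.506607, 0.891393, 0.116)  len=0.2028
  (v0,v5,v1) [-+-] → (-0.506607, 0.891393, 0.116)–(0.506607, 0.891393, 0.116)  len=1.0132
  (v0,v10,v11) [--+] → (-0.9357, 0, 0.116)–(-0.64999, 0.74801, 0.116)  len=0.8007
  (v1,v5,v9) [-++] → (0.506607, 0.891393, 0.116)–(0.64999, 0.74801, 0.116)  len=0.2028
  (v11,v10,v2) [+--] → (-0.9357, 0, 0.116)–(-0.64999, -0.74801, 0.116)  len=0.8007
  (v3,v9,v4) [-++] → (0.64999, -0.74801, 0.116)–(0.506607, -0.891393, 0.116)  len=0.2028
  (v3,v4,v2) [-+-] → (0.506607, -0.891393, 0.116)–(-0.506607, -0.891393, 0.116)  len=1.0132
  (v3,v8,v9) [--+] → (0.9357, 0, 0.116)–(0.64999, -0.74801, 0.116)  len=0.8007
  (v2,v4,v11) [-++] → (-0.506607, -0.891393, 0.116)–(-0.64999, -0.74801, 0.116)  len=0.2028
  (v9,v8,v1) [+--] → (0.9357, 0, 0.116)–(0.64999, 0.74801, 0.116)  len=0.8007

Chained into 1 loop(s):
  loop 1: 10 segments, perimeter = 6.0404
Total perimeter = 6.040

loops=1 perimeter=6.040


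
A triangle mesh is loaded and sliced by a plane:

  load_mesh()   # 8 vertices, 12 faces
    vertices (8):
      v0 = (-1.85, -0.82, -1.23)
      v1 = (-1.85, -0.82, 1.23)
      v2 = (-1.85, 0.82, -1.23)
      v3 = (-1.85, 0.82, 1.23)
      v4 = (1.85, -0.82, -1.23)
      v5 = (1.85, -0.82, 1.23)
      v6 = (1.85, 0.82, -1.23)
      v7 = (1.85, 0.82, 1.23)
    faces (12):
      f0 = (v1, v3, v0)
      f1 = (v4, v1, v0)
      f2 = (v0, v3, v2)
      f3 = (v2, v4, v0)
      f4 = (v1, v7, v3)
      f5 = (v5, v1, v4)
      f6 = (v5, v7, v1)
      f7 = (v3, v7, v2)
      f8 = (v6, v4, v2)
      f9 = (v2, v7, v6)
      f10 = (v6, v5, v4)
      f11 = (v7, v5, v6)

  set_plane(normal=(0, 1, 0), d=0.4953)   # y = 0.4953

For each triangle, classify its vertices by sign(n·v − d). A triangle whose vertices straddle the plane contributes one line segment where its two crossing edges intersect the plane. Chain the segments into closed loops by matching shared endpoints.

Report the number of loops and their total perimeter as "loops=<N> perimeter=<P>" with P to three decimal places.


loops=1 perimeter=12.320

Straddling triangles (8 of 12):
  (v1,v3,v0) [-+-] → (-1.85, 0.4953, 1.23)–(-1.85, 0.4953, 0.74295)  len=0.4870
  (v0,v3,v2) [-++] → (-1.85, 0.4953, 0.74295)–(-1.85, 0.4953, -1.23)  len=1.9729
  (v2,v4,v0) [+--] → (-1.11745, 0.4953, -1.23)–(-1.85, 0.4953, -1.23)  len=0.7326
  (v1,v7,v3) [-++] → (1.11745, 0.4953, 1.23)–(-1.85, 0.4953, 1.23)  len=2.9674
  (v5,v7,v1) [-+-] → (1.85, 0.4953, 1.23)–(1.11745, 0.4953, 1.23)  len=0.7326
  (v6,v4,v2) [+-+] → (1.85, 0.4953, -1.23)–(-1.11745, 0.4953, -1.23)  len=2.9674
  (v6,v5,v4) [+--] → (1.85, 0.4953, -0.74295)–(1.85, 0.4953, -1.23)  len=0.4870
  (v7,v5,v6) [+-+] → (1.85, 0.4953, 1.23)–(1.85, 0.4953, -0.74295)  len=1.9729

Chained into 1 loop(s):
  loop 1: 8 segments, perimeter = 12.3200
Total perimeter = 12.320


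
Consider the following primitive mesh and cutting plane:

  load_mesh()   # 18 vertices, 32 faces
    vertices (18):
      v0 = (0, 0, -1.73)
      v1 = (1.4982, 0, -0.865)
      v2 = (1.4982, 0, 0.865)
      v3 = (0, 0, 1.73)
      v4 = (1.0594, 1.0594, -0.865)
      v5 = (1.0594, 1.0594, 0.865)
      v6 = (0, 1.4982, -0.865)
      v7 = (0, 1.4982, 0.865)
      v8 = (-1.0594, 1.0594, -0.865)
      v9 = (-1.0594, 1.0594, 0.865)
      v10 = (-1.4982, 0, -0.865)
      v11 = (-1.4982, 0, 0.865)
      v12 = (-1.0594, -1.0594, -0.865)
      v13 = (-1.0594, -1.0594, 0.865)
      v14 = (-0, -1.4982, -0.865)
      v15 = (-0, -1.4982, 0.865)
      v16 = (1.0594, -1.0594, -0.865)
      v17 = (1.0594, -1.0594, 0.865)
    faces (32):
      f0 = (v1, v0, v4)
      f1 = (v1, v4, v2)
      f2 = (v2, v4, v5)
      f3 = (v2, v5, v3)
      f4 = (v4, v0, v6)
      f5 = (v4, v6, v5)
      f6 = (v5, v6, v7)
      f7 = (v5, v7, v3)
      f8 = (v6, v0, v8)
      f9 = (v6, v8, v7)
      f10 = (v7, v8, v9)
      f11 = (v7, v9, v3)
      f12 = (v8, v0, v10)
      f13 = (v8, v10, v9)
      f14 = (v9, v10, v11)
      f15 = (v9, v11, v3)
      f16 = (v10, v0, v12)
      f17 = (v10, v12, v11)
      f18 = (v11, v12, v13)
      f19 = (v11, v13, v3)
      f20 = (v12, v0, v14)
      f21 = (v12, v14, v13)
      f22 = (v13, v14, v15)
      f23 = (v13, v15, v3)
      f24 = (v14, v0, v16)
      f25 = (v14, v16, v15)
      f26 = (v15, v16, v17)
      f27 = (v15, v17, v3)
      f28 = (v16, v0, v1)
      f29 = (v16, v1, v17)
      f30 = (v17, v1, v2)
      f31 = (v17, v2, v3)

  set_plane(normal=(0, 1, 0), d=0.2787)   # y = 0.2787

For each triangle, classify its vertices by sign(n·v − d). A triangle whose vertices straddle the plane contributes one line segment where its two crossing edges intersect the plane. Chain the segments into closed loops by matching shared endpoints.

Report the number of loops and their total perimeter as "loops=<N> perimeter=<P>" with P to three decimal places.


loops=1 perimeter=9.706

Straddling triangles (12 of 32):
  (v1,v0,v4) [--+] → (0.2787, 0.2787, -1.50244)–(1.38276, 0.2787, -0.865)  len=1.2749
  (v1,v4,v2) [-+-] → (1.38276, 0.2787, -0.865)–(1.38276, 0.2787, 0.409883)  len=1.2749
  (v2,v4,v5) [-++] → (1.38276, 0.2787, 0.409883)–(1.38276, 0.2787, 0.865)  len=0.4551
  (v2,v5,v3) [-+-] → (1.38276, 0.2787, 0.865)–(0.2787, 0.2787, 1.50244)  len=1.2749
  (v4,v0,v6) [+-+] → (0.2787, 0.2787, -1.50244)–(0, 0.2787, -1.56909)  len=0.2866
  (v5,v7,v3) [++-] → (0, 0.2787, 1.56909)–(0.2787, 0.2787, 1.50244)  len=0.2866
  (v6,v0,v8) [+-+] → (0, 0.2787, -1.56909)–(-0.2787, 0.2787, -1.50244)  len=0.2866
  (v7,v9,v3) [++-] → (-0.2787, 0.2787, 1.50244)–(0, 0.2787, 1.56909)  len=0.2866
  (v8,v0,v10) [+--] → (-0.2787, 0.2787, -1.50244)–(-1.38276, 0.2787, -0.865)  len=1.2749
  (v8,v10,v9) [+-+] → (-1.38276, 0.2787, -0.865)–(-1.38276, 0.2787, -0.409883)  len=0.4551
  (v9,v10,v11) [+--] → (-1.38276, 0.2787, -0.409883)–(-1.38276, 0.2787, 0.865)  len=1.2749
  (v9,v11,v3) [+--] → (-1.38276, 0.2787, 0.865)–(-0.2787, 0.2787, 1.50244)  len=1.2749

Chained into 1 loop(s):
  loop 1: 12 segments, perimeter = 9.7057
Total perimeter = 9.706


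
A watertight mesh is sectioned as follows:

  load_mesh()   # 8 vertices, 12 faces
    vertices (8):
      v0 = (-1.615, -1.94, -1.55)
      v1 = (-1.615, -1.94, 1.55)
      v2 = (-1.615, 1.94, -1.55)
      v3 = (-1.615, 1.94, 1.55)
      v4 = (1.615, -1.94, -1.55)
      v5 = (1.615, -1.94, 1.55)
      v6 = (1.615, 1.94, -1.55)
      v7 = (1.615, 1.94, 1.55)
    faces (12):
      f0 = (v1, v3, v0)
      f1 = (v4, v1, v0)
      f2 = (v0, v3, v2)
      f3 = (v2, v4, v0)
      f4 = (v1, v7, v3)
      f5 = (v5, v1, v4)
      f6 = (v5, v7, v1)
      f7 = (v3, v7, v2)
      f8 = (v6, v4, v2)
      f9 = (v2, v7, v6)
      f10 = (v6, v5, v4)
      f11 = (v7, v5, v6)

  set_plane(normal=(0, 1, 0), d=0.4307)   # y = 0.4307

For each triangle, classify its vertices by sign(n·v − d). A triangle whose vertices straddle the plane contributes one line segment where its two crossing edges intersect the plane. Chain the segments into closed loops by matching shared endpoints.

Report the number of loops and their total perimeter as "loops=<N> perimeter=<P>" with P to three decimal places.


loops=1 perimeter=12.660

Straddling triangles (8 of 12):
  (v1,v3,v0) [-+-] → (-1.615, 0.4307, 1.55)–(-1.615, 0.4307, 0.344116)  len=1.2059
  (v0,v3,v2) [-++] → (-1.615, 0.4307, 0.344116)–(-1.615, 0.4307, -1.55)  len=1.8941
  (v2,v4,v0) [+--] → (-0.358547, 0.4307, -1.55)–(-1.615, 0.4307, -1.55)  len=1.2565
  (v1,v7,v3) [-++] → (0.358547, 0.4307, 1.55)–(-1.615, 0.4307, 1.55)  len=1.9735
  (v5,v7,v1) [-+-] → (1.615, 0.4307, 1.55)–(0.358547, 0.4307, 1.55)  len=1.2565
  (v6,v4,v2) [+-+] → (1.615, 0.4307, -1.55)–(-0.358547, 0.4307, -1.55)  len=1.9735
  (v6,v5,v4) [+--] → (1.615, 0.4307, -0.344116)–(1.615, 0.4307, -1.55)  len=1.2059
  (v7,v5,v6) [+-+] → (1.615, 0.4307, 1.55)–(1.615, 0.4307, -0.344116)  len=1.8941

Chained into 1 loop(s):
  loop 1: 8 segments, perimeter = 12.6600
Total perimeter = 12.660


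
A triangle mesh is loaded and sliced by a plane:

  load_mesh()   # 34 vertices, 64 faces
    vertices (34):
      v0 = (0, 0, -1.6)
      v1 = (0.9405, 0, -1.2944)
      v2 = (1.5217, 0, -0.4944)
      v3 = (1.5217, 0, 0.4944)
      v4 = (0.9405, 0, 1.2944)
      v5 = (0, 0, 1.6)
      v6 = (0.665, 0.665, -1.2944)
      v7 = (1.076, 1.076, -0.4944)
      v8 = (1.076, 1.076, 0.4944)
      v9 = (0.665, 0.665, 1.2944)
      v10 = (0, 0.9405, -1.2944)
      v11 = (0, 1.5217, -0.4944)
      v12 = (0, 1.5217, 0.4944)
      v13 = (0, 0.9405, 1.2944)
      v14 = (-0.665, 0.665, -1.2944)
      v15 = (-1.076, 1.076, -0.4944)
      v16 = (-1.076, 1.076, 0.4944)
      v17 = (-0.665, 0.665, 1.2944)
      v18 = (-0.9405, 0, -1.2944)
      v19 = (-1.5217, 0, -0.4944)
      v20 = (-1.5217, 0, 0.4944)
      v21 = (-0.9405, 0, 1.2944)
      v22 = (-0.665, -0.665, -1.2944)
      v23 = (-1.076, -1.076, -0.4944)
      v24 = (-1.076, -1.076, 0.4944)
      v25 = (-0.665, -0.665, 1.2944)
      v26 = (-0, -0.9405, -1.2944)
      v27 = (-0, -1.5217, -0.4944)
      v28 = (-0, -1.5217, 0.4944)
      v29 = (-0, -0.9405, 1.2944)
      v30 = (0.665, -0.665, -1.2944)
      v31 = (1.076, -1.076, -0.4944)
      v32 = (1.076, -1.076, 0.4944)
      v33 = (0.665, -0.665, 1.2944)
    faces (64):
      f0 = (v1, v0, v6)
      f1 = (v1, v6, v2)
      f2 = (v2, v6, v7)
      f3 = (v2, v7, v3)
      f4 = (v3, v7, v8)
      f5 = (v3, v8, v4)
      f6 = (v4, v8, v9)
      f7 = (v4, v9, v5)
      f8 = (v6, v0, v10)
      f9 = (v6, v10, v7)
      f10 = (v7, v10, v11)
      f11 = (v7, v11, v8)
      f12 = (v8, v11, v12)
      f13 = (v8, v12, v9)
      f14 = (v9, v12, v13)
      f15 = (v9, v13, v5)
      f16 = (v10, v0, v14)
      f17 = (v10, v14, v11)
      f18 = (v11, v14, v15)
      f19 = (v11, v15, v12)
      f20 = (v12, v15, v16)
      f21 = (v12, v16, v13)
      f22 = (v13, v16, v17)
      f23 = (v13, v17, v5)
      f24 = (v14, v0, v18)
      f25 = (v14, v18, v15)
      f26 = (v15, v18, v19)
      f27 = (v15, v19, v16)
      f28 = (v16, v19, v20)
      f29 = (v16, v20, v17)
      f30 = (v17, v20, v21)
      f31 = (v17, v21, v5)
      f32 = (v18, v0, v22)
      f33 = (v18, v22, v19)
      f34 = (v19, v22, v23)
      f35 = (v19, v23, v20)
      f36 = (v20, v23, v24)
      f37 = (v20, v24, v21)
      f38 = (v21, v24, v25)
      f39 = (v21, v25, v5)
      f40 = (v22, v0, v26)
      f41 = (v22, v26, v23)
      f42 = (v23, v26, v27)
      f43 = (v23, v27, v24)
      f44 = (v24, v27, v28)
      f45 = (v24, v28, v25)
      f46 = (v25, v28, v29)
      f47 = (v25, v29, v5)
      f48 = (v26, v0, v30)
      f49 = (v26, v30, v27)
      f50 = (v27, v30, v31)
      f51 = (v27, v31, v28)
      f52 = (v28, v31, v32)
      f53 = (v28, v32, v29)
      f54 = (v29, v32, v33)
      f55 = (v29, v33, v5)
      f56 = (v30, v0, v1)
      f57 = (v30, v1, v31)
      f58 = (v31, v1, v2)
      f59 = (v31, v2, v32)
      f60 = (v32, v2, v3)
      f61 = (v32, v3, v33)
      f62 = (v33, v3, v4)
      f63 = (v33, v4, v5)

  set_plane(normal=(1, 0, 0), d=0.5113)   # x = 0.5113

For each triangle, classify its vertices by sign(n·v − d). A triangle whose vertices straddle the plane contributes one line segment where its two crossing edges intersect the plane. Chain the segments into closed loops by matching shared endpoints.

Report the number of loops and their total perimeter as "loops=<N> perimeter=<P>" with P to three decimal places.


loops=1 perimeter=8.911

Straddling triangles (20 of 64):
  (v1,v0,v6) [+-+] → (0.5113, 0, -1.43386)–(0.5113, 0.5113, -1.36503)  len=0.5159
  (v4,v9,v5) [++-] → (0.5113, 0.5113, 1.36503)–(0.5113, 0, 1.43386)  len=0.5159
  (v6,v0,v10) [+--] → (0.5113, 0.5113, -1.36503)–(0.5113, 0.728676, -1.2944)  len=0.2286
  (v6,v10,v7) [+-+] → (0.5113, 0.728676, -1.2944)–(0.5113, 1.00489, -0.914251)  len=0.4699
  (v7,v10,v11) [+--] → (0.5113, 1.00489, -0.914251)–(0.5113, 1.30991, -0.4944)  len=0.5190
  (v7,v11,v8) [+-+] → (0.5113, 1.30991, -0.4944)–(0.5113, 1.30991, -0.0245362)  len=0.4699
  (v8,v11,v12) [+--] → (0.5113, 1.30991, -0.0245362)–(0.5113, 1.30991, 0.4944)  len=0.5189
  (v8,v12,v9) [+-+] → (0.5113, 1.30991, 0.4944)–(0.5113, 0.863007, 1.1095)  len=0.7603
  (v9,v12,v13) [+--] → (0.5113, 0.863007, 1.1095)–(0.5113, 0.728676, 1.2944)  len=0.2285
  (v9,v13,v5) [+--] → (0.5113, 0.728676, 1.2944)–(0.5113, 0.5113, 1.36503)  len=0.2286
  (v26,v0,v30) [--+] → (0.5113, -0.5113, -1.36503)–(0.5113, -0.728676, -1.2944)  len=0.2286
  (v26,v30,v27) [-+-] → (0.5113, -0.728676, -1.2944)–(0.5113, -0.863007, -1.1095)  len=0.2285
  (v27,v30,v31) [-++] → (0.5113, -0.863007, -1.1095)–(0.5113, -1.30991, -0.4944)  len=0.7603
  (v27,v31,v28) [-+-] → (0.5113, -1.30991, -0.4944)–(0.5113, -1.30991, 0.0245362)  len=0.5189
  (v28,v31,v32) [-++] → (0.5113, -1.30991, 0.0245362)–(0.5113, -1.30991, 0.4944)  len=0.4699
  (v28,v32,v29) [-+-] → (0.5113, -1.30991, 0.4944)–(0.5113, -1.00489, 0.914251)  len=0.5190
  (v29,v32,v33) [-++] → (0.5113, -1.00489, 0.914251)–(0.5113, -0.728676, 1.2944)  len=0.4699
  (v29,v33,v5) [-+-] → (0.5113, -0.728676, 1.2944)–(0.5113, -0.5113, 1.36503)  len=0.2286
  (v30,v0,v1) [+-+] → (0.5113, -0.5113, -1.36503)–(0.5113, 0, -1.43386)  len=0.5159
  (v33,v4,v5) [++-] → (0.5113, 0, 1.43386)–(0.5113, -0.5113, 1.36503)  len=0.5159

Chained into 1 loop(s):
  loop 1: 20 segments, perimeter = 8.9109
Total perimeter = 8.911


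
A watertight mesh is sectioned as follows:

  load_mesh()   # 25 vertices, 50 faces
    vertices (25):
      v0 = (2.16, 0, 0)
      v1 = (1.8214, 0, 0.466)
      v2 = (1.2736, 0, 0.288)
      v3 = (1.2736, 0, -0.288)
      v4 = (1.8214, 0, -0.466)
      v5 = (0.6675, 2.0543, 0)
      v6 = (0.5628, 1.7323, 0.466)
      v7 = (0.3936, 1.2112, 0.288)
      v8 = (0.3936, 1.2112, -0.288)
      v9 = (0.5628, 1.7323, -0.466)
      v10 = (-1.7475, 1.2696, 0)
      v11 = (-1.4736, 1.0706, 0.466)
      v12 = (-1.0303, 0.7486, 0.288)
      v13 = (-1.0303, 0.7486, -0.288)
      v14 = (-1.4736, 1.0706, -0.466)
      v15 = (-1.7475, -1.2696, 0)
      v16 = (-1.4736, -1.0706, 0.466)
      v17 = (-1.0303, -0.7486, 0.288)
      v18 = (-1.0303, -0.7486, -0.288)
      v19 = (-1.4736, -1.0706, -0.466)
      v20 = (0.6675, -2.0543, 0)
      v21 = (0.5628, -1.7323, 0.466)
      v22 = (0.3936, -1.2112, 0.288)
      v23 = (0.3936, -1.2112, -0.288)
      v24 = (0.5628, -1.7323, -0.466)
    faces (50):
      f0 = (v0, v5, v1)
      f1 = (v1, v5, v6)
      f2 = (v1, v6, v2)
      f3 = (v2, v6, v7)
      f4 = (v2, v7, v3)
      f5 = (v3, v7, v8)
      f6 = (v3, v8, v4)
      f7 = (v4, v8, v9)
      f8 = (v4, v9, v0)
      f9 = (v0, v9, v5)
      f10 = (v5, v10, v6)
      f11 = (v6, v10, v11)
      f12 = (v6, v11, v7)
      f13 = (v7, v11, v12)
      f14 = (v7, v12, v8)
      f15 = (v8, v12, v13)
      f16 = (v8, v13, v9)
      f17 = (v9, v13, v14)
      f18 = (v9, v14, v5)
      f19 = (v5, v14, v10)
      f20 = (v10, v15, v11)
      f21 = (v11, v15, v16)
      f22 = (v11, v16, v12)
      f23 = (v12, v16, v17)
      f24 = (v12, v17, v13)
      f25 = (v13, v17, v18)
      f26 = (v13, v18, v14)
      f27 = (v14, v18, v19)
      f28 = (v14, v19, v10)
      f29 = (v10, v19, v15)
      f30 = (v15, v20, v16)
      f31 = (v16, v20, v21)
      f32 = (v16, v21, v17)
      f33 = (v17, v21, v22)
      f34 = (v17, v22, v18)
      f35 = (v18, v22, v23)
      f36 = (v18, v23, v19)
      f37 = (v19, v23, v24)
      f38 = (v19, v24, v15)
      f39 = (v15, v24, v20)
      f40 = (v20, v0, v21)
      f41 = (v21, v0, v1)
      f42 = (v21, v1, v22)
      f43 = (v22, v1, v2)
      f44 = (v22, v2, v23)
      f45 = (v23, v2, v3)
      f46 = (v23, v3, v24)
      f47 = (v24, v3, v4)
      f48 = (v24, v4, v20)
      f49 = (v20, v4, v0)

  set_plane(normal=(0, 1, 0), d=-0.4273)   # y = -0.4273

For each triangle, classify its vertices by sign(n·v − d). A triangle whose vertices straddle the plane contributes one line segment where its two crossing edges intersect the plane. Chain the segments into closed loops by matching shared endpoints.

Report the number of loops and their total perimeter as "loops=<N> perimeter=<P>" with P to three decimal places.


loops=2 perimeter=5.493

Straddling triangles (20 of 50):
  (v10,v15,v11) [+-+] → (-1.7475, -0.4273, 0)–(-1.64892, -0.4273, 0.167726)  len=0.1946
  (v11,v15,v16) [+--] → (-1.64892, -0.4273, 0.167726)–(-1.4736, -0.4273, 0.466)  len=0.3460
  (v11,v16,v12) [+-+] → (-1.4736, -0.4273, 0.466)–(-1.31684, -0.4273, 0.403056)  len=0.1689
  (v12,v16,v17) [+--] → (-1.31684, -0.4273, 0.403056)–(-1.0303, -0.4273, 0.288)  len=0.3088
  (v12,v17,v13) [+-+] → (-1.0303, -0.4273, 0.288)–(-1.0303, -0.4273, 0.16439)  len=0.1236
  (v13,v17,v18) [+--] → (-1.0303, -0.4273, 0.16439)–(-1.0303, -0.4273, -0.288)  len=0.4524
  (v13,v18,v14) [+-+] → (-1.0303, -0.4273, -0.288)–(-1.10859, -0.4273, -0.319438)  len=0.0844
  (v14,v18,v19) [+--] → (-1.10859, -0.4273, -0.319438)–(-1.4736, -0.4273, -0.466)  len=0.3933
  (v14,v19,v10) [+-+] → (-1.4736, -0.4273, -0.466)–(-1.54889, -0.4273, -0.337901)  len=0.1486
  (v10,v19,v15) [+--] → (-1.54889, -0.4273, -0.337901)–(-1.7475, -0.4273, 0)  len=0.3919
  (v20,v0,v21) [-+-] → (1.84956, -0.4273, 0)–(1.76602, -0.4273, 0.114946)  len=0.1421
  (v21,v0,v1) [-++] → (1.76602, -0.4273, 0.114946)–(1.51095, -0.4273, 0.466)  len=0.4339
  (v21,v1,v22) [-+-] → (1.51095, -0.4273, 0.466)–(1.31769, -0.4273, 0.403203)  len=0.2032
  (v22,v1,v2) [-++] → (1.31769, -0.4273, 0.403203)–(0.963144, -0.4273, 0.288)  len=0.3728
  (v22,v2,v23) [-+-] → (0.963144, -0.4273, 0.288)–(0.963144, -0.4273, 0.0847926)  len=0.2032
  (v23,v2,v3) [-++] → (0.963144, -0.4273, 0.0847926)–(0.963144, -0.4273, -0.288)  len=0.3728
  (v23,v3,v24) [-+-] → (0.963144, -0.4273, -0.288)–(1.09827, -0.4273, -0.331907)  len=0.1421
  (v24,v3,v4) [-++] → (1.09827, -0.4273, -0.331907)–(1.51095, -0.4273, -0.466)  len=0.4339
  (v24,v4,v20) [-+-] → (1.51095, -0.4273, -0.466)–(1.58139, -0.4273, -0.369071)  len=0.1198
  (v20,v4,v0) [-++] → (1.58139, -0.4273, -0.369071)–(1.84956, -0.4273, 0)  len=0.4562

Chained into 2 loop(s):
  loop 1: 10 segments, perimeter = 2.6125
  loop 2: 10 segments, perimeter = 2.8801
Total perimeter = 5.493


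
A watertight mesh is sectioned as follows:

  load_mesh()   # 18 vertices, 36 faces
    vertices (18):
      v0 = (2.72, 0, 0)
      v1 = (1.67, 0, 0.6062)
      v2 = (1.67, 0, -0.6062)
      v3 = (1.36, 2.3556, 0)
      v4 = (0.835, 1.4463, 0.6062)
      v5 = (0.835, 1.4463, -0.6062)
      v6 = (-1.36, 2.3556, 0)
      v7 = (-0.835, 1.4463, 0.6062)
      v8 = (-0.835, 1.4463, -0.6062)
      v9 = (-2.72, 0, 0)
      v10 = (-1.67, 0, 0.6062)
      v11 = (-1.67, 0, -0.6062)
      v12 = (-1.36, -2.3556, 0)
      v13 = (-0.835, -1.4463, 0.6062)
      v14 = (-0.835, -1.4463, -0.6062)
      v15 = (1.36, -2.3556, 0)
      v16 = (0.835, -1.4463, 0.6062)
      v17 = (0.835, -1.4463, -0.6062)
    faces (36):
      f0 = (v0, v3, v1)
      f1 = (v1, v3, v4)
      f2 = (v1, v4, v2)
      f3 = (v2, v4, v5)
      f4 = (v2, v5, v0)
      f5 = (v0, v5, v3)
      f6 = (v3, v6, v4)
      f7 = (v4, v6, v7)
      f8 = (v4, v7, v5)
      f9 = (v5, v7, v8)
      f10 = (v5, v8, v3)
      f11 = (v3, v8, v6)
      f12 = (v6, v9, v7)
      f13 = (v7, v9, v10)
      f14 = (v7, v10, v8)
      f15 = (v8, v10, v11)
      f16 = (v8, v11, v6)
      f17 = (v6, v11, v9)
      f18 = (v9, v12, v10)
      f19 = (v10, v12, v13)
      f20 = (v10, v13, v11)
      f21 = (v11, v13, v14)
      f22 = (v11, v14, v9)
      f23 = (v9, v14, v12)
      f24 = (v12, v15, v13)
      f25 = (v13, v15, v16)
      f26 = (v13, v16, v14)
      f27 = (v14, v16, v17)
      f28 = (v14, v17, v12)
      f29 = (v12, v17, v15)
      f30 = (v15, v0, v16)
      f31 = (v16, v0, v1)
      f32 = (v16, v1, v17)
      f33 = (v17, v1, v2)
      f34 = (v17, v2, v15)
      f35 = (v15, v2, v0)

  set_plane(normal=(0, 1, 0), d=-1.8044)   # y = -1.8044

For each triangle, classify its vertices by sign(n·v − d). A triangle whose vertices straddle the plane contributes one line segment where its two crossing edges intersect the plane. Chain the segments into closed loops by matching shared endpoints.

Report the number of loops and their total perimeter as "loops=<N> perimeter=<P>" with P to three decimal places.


Straddling triangles (10 of 36):
  (v9,v12,v10) [+-+] → (-1.67823, -1.8044, 0)–(-1.43254, -1.8044, 0.141848)  len=0.2837
  (v10,v12,v13) [+-+] → (-1.43254, -1.8044, 0.141848)–(-1.04176, -1.8044, 0.367467)  len=0.4512
  (v9,v14,v12) [++-] → (-1.04176, -1.8044, -0.367467)–(-1.67823, -1.8044, 0)  len=0.7349
  (v12,v15,v13) [--+] → (0.0294336, -1.8044, 0.367467)–(-1.04176, -1.8044, 0.367467)  len=1.0712
  (v13,v15,v16) [+-+] → (0.0294336, -1.8044, 0.367467)–(1.04176, -1.8044, 0.367467)  len=1.0123
  (v14,v17,v12) [++-] → (-0.0294336, -1.8044, -0.367467)–(-1.04176, -1.8044, -0.367467)  len=1.0123
  (v12,v17,v15) [-+-] → (-0.0294336, -1.8044, -0.367467)–(1.04176, -1.8044, -0.367467)  len=1.0712
  (v15,v0,v16) [-++] → (1.67823, -1.8044, 0)–(1.04176, -1.8044, 0.367467)  len=0.7349
  (v17,v2,v15) [++-] → (1.43254, -1.8044, -0.141848)–(1.04176, -1.8044, -0.367467)  len=0.4512
  (v15,v2,v0) [-++] → (1.43254, -1.8044, -0.141848)–(1.67823, -1.8044, 0)  len=0.2837

Chained into 1 loop(s):
  loop 1: 10 segments, perimeter = 7.1068
Total perimeter = 7.107

loops=1 perimeter=7.107


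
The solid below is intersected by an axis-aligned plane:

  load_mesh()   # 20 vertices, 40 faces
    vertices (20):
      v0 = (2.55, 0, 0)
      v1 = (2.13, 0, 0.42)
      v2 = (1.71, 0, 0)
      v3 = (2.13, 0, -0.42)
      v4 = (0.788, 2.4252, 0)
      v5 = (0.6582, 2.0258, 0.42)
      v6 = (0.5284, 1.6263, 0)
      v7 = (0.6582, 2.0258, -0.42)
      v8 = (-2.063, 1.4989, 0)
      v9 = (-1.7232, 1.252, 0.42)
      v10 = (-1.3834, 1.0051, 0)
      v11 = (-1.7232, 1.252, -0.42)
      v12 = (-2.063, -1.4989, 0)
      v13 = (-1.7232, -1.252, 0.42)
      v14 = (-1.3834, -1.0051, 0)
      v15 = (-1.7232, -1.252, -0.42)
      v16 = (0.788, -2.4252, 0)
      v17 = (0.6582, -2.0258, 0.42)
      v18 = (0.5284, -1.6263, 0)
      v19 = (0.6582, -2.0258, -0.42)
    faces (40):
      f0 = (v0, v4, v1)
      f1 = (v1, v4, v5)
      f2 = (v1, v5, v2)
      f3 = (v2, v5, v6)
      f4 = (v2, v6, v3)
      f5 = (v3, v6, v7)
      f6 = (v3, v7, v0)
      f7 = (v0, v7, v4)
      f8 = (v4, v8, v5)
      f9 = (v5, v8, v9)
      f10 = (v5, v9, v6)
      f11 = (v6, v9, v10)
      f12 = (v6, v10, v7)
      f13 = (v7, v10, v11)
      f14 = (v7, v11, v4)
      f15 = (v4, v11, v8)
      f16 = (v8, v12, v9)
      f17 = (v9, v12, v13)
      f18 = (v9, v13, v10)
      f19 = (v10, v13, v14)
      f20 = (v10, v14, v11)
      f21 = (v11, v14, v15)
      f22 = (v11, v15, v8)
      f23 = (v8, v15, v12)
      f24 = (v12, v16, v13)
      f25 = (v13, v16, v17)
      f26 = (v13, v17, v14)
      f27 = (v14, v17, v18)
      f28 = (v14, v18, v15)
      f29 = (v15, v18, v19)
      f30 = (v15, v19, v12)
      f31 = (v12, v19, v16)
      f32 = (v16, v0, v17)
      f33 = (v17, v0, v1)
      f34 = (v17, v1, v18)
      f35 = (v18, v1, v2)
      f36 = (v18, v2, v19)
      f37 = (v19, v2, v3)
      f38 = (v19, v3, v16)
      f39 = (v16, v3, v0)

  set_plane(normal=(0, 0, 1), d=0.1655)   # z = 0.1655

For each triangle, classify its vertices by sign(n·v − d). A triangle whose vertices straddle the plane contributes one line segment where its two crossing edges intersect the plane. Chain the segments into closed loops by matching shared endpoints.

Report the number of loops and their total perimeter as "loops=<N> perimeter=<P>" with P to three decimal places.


Straddling triangles (20 of 40):
  (v0,v4,v1) [--+] → (1.31681, 1.46956, 0.1655)–(2.3845, 0, 0.1655)  len=1.8165
  (v1,v4,v5) [+-+] → (1.31681, 1.46956, 0.1655)–(0.736853, 2.26782, 0.1655)  len=0.9867
  (v1,v5,v2) [++-] → (1.29554, 0.798262, 0.1655)–(1.8755, 0, 0.1655)  len=0.9867
  (v2,v5,v6) [-+-] → (1.29554, 0.798262, 0.1655)–(0.579547, 1.78372, 0.1655)  len=1.2181
  (v4,v8,v5) [--+] → (-0.990718, 1.70652, 0.1655)–(0.736853, 2.26782, 0.1655)  len=1.8165
  (v5,v8,v9) [+-+] → (-0.990718, 1.70652, 0.1655)–(-1.9291, 1.40161, 0.1655)  len=0.9867
  (v5,v9,v6) [++-] → (-0.358838, 1.47881, 0.1655)–(0.579547, 1.78372, 0.1655)  len=0.9867
  (v6,v9,v10) [-+-] → (-0.358838, 1.47881, 0.1655)–(-1.5173, 1.10239, 0.1655)  len=1.2181
  (v8,v12,v9) [--+] → (-1.9291, -0.414914, 0.1655)–(-1.9291, 1.40161, 0.1655)  len=1.8165
  (v9,v12,v13) [+-+] → (-1.9291, -0.414914, 0.1655)–(-1.9291, -1.40161, 0.1655)  len=0.9867
  (v9,v13,v10) [++-] → (-1.5173, 0.115695, 0.1655)–(-1.5173, 1.10239, 0.1655)  len=0.9867
  (v10,v13,v14) [-+-] → (-1.5173, 0.115695, 0.1655)–(-1.5173, -1.10239, 0.1655)  len=1.2181
  (v12,v16,v13) [--+] → (-0.201532, -1.9629, 0.1655)–(-1.9291, -1.40161, 0.1655)  len=1.8165
  (v13,v16,v17) [+-+] → (-0.201532, -1.9629, 0.1655)–(0.736853, -2.26782, 0.1655)  len=0.9867
  (v13,v17,v14) [++-] → (-0.578912, -1.4073, 0.1655)–(-1.5173, -1.10239, 0.1655)  len=0.9867
  (v14,v17,v18) [-+-] → (-0.578912, -1.4073, 0.1655)–(0.579547, -1.78372, 0.1655)  len=1.2181
  (v16,v0,v17) [--+] → (1.80454, -0.798262, 0.1655)–(0.736853, -2.26782, 0.1655)  len=1.8165
  (v17,v0,v1) [+-+] → (1.80454, -0.798262, 0.1655)–(2.3845, 0, 0.1655)  len=0.9867
  (v17,v1,v18) [++-] → (1.15951, -0.98546, 0.1655)–(0.579547, -1.78372, 0.1655)  len=0.9867
  (v18,v1,v2) [-+-] → (1.15951, -0.98546, 0.1655)–(1.8755, 0, 0.1655)  len=1.2181

Chained into 2 loop(s):
  loop 1: 10 segments, perimeter = 14.0158
  loop 2: 10 segments, perimeter = 11.0239
Total perimeter = 25.040

loops=2 perimeter=25.040


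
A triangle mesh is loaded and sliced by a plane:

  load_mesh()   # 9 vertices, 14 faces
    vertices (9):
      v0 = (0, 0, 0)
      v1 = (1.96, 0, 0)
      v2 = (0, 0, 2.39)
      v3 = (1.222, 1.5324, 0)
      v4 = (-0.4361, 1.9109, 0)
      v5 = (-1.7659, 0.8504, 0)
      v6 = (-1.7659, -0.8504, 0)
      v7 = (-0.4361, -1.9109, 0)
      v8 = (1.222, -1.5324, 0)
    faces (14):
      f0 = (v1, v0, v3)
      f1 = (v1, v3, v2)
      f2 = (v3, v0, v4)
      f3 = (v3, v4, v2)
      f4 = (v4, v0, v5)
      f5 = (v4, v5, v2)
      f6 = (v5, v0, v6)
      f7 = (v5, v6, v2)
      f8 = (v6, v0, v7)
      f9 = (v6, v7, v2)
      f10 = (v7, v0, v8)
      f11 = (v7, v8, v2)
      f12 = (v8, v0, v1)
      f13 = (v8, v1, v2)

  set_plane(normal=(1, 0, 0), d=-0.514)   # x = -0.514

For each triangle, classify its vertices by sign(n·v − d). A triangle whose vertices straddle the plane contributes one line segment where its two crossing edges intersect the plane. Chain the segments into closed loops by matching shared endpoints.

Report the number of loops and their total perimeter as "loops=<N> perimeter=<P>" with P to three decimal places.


loops=1 perimeter=8.855

Straddling triangles (6 of 14):
  (v4,v0,v5) [++-] → (-0.514, 0.247526, 0)–(-0.514, 1.84878, 0)  len=1.6012
  (v4,v5,v2) [+-+] → (-0.514, 1.84878, 0)–(-0.514, 0.247526, 1.69434)  len=2.3313
  (v5,v0,v6) [-+-] → (-0.514, 0.247526, 0)–(-0.514, -0.247526, 0)  len=0.4951
  (v5,v6,v2) [--+] → (-0.514, -0.247526, 1.69434)–(-0.514, 0.247526, 1.69434)  len=0.4951
  (v6,v0,v7) [-++] → (-0.514, -0.247526, 0)–(-0.514, -1.84878, 0)  len=1.6012
  (v6,v7,v2) [-++] → (-0.514, -1.84878, 0)–(-0.514, -0.247526, 1.69434)  len=2.3313

Chained into 1 loop(s):
  loop 1: 6 segments, perimeter = 8.8551
Total perimeter = 8.855
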